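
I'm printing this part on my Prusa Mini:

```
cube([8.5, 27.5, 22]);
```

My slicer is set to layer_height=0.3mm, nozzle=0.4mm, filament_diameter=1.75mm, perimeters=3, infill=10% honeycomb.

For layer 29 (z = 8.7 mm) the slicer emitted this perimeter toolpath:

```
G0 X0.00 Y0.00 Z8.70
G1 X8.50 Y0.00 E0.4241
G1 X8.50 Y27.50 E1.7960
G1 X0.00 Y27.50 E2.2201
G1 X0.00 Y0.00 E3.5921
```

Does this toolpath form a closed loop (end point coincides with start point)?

Start point (G0): (0.00, 0.00). End point (last G1): the path returns to the start — closed.

yes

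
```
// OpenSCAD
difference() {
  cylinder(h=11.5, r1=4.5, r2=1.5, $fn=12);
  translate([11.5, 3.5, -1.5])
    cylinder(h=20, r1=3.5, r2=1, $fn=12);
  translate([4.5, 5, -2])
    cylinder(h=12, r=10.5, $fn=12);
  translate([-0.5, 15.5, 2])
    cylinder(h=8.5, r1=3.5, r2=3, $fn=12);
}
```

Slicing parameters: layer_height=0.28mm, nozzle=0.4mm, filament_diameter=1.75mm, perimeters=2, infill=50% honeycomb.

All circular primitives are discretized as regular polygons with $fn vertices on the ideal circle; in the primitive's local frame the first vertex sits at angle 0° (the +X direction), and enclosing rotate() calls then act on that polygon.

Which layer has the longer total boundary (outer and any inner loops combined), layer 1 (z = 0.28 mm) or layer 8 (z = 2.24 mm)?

Layer 1 (z = 0.28): the cone contributes a regular 12-gon of circumradius 4.427 (interpolated between r1=4.5 and r2=1.5 at t=0.024) (perimeter = 2·12·4.427·sin(180°/12) = 27.50 mm); the cone at (11.5, 3.5): at t=0.089 of its height the radius interpolates to r₁+(r₂−r₁)t = 3.277, giving a regular 12-gon of that circumradius (perimeter = 2·12·3.277·sin(180°/12) = 20.36 mm); the cylinder at (4.5, 5): section is a regular 12-gon, circumradius r=10.5 (perimeter = 2·12·10.500·sin(180°/12) = 65.22 mm); the cone at (-0.5, 15.5) does not reach this height (z outside [2, 10.5]); Subtracting the remaining from the first: starting from the cone, the cone at (11.5, 3.5) misses the remaining region (no effect); the r=10.5 cylinder at (4.5, 5) partially overlaps it — only the 55.48 mm² overlap (of its 330.75 mm²) is removed, clipping the outline — boundary = 12.56 mm. So its perimeter = 12.56 mm. Layer 8 (z = 2.24): the cone contributes a regular 12-gon of circumradius 3.916 (interpolated between r1=4.5 and r2=1.5 at t=0.195) (perimeter = 2·12·3.916·sin(180°/12) = 24.32 mm); the cone at (11.5, 3.5) contributes a regular 12-gon of circumradius 3.032 (interpolated between r1=3.5 and r2=1 at t=0.187) (perimeter = 2·12·3.032·sin(180°/12) = 18.84 mm); the r=10.5 cylinder at (4.5, 5) contributes a regular 12-gon of circumradius 10.5 (perimeter = 2·12·10.500·sin(180°/12) = 65.22 mm); the cone at (-0.5, 15.5) (r1=3.5→r2=3) has section circumradius 3.486 here — a regular 12-gon (perimeter = 2·12·3.486·sin(180°/12) = 21.65 mm); After the difference (first − rest): starting from the cone, the cone at (11.5, 3.5) misses the remaining region (no effect); the r=10.5 cylinder at (4.5, 5) partially overlaps it — only the 45.05 mm² overlap (of its 330.75 mm²) is removed, clipping the outline; the cone at (-0.5, 15.5) misses the remaining region (no effect) — boundary = 6.72 mm. So its perimeter = 6.72 mm. Layer 1 is larger (12.56 vs 6.72 mm).

layer 1 (z = 0.28 mm)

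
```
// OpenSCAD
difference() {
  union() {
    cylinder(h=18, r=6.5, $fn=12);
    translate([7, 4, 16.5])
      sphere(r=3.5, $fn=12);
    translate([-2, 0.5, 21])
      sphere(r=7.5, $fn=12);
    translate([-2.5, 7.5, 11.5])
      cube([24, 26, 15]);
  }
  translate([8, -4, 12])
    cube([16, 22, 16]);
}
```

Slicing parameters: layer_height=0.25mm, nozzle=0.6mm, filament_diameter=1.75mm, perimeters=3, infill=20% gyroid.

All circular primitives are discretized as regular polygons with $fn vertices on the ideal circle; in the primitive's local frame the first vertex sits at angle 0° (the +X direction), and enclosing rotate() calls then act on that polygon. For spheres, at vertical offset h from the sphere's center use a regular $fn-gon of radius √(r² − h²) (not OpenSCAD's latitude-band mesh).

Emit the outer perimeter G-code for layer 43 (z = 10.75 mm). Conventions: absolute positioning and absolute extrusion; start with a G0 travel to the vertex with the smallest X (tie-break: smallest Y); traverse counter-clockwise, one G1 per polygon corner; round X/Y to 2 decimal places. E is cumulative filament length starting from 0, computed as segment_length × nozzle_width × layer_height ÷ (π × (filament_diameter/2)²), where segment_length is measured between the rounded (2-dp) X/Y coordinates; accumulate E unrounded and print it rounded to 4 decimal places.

At z = 10.75 mm: the r=6.5 cylinder gives a regular 12-gon of circumradius 6.5 (constant along its height); the sphere at (7, 4) is not intersected at this z (|z−center|=5.750 > r=3.5); the sphere at (-2, 0.5) is absent (|z−center|=10.250 > r=7.5); the cube at (-2.5, 7.5) does not reach this height (z outside [11.5, 26.5]); Combining (union): only the r=6.5 cylinder is present, so the union is just that shape — 1 connected region; the cube at (8, -4) is not intersected at this z (z outside [12, 28]); Subtracting the remaining from the first: none of the subtracted shapes is present at this height, so the result so far is unchanged — 1 connected region. The outline is a single polygon with 12 vertices. Extrusion per mm of travel: 0.6 × 0.25 / (π × 0.875²) = 0.062363. Accumulating E over each segment gives final E = 2.5181.

G0 X-6.50 Y0.00 Z10.75
G1 X-5.63 Y-3.25 E0.2098
G1 X-3.25 Y-5.63 E0.4197
G1 X0.00 Y-6.50 E0.6295
G1 X3.25 Y-5.63 E0.8393
G1 X5.63 Y-3.25 E1.0493
G1 X6.50 Y0.00 E1.2591
G1 X5.63 Y3.25 E1.4689
G1 X3.25 Y5.63 E1.6788
G1 X0.00 Y6.50 E1.8886
G1 X-3.25 Y5.63 E2.0984
G1 X-5.63 Y3.25 E2.3083
G1 X-6.50 Y0.00 E2.5181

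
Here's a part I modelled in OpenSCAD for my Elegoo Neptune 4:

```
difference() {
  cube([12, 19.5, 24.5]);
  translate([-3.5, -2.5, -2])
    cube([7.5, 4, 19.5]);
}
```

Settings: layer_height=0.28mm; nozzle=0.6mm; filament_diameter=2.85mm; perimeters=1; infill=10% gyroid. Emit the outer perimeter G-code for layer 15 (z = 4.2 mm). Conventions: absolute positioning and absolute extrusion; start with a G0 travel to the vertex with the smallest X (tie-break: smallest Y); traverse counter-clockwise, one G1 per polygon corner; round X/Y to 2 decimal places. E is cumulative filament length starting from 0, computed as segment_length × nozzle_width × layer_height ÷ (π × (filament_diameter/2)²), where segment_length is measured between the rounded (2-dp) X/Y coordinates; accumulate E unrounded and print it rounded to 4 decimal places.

G0 X0.00 Y1.50 Z4.20
G1 X4.00 Y1.50 E0.1053
G1 X4.00 Y0.00 E0.1448
G1 X12.00 Y0.00 E0.3555
G1 X12.00 Y19.50 E0.8690
G1 X0.00 Y19.50 E1.1851
G1 X0.00 Y1.50 E1.6591

At z = 4.2 mm: the 12×19.5 cube contributes its full rectangle; the 7.5×4 cube at (-3.5, -2.5) contributes its full rectangle; Subtracting the remaining from the first: starting from the 12×19.5 cube, the 7.5×4 cube at (-3.5, -2.5) partially overlaps it — only the 6.00 mm² overlap (of its 30.00 mm²) is removed, clipping the outline — 1 connected region. The outline is a single polygon with 6 vertices. Extrusion per mm of travel: 0.6 × 0.28 / (π × 1.425²) = 0.026335. Accumulating E over each segment gives final E = 1.6591.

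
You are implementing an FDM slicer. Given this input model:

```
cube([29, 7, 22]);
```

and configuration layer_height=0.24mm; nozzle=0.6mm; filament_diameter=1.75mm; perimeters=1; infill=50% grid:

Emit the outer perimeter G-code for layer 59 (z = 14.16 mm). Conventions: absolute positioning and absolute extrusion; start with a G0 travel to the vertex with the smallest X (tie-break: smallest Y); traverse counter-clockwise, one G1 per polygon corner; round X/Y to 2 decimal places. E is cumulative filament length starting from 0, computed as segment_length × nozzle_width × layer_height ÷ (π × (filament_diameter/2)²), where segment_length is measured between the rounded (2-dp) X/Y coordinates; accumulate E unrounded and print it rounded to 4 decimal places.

At z = 14.16 mm: the cube is present — its section is the full 29×7 rectangle. The outline is a single polygon with 4 vertices. Extrusion per mm of travel: 0.6 × 0.24 / (π × 0.875²) = 0.059868. Accumulating E over each segment gives final E = 4.3105.

G0 X0.00 Y0.00 Z14.16
G1 X29.00 Y0.00 E1.7362
G1 X29.00 Y7.00 E2.1553
G1 X0.00 Y7.00 E3.8914
G1 X0.00 Y0.00 E4.3105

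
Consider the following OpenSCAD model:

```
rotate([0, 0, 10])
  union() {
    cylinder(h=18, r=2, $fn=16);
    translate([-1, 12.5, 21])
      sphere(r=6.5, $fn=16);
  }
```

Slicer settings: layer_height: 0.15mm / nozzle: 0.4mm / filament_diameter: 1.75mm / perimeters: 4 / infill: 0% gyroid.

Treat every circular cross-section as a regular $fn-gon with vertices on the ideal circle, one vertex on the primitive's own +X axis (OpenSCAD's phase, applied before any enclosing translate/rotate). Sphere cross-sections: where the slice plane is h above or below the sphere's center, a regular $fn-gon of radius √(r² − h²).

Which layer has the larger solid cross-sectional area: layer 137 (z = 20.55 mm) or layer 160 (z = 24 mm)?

layer 137 (z = 20.55 mm)

Layer 137 (z = 20.55): the cylinder is absent (z outside [0, 18]); the sphere at (-1, 12.5): section is a regular 16-gon, circumradius = √(r²−h²) = √(6.5²−0.45²) = 6.484 (area = (16/2)·6.484²·sin(360°/16) = 128.73 mm²); Taking the union: only the r=6.5 sphere at (-1, 12.5) is present, so the union is just that shape — area = 128.73 mm²; (whole slice rotated 10° about Z — lengths, areas and connectivity unchanged). So its area = 128.73 mm². Layer 160 (z = 24): the cylinder is absent (z outside [0, 18]); the r=6.5 sphere at (-1, 12.5) contributes a regular 16-gon of circumradius √(6.5²−3²) = 5.766 (area = (16/2)·5.766²·sin(360°/16) = 101.79 mm²); Combining (union): only the r=6.5 sphere at (-1, 12.5) is present, so the union is just that shape — area = 101.79 mm²; (whole slice rotated 10° about Z — lengths, areas and connectivity unchanged). So its area = 101.79 mm². Layer 137 is larger (128.73 vs 101.79 mm²).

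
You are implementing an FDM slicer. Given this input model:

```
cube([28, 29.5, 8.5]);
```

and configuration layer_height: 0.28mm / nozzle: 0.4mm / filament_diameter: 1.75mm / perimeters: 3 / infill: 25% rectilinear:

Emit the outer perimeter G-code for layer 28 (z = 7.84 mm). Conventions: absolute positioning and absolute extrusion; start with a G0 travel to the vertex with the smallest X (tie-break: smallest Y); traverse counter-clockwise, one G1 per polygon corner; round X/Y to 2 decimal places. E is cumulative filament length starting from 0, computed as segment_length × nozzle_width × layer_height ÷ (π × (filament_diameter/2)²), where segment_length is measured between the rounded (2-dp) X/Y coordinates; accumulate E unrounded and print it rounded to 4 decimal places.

At z = 7.84 mm: the 28×29.5 cube contributes its full rectangle. The outline is a single polygon with 4 vertices. Extrusion per mm of travel: 0.4 × 0.28 / (π × 0.875²) = 0.046564. Accumulating E over each segment gives final E = 5.3549.

G0 X0.00 Y0.00 Z7.84
G1 X28.00 Y0.00 E1.3038
G1 X28.00 Y29.50 E2.6774
G1 X0.00 Y29.50 E3.9812
G1 X0.00 Y0.00 E5.3549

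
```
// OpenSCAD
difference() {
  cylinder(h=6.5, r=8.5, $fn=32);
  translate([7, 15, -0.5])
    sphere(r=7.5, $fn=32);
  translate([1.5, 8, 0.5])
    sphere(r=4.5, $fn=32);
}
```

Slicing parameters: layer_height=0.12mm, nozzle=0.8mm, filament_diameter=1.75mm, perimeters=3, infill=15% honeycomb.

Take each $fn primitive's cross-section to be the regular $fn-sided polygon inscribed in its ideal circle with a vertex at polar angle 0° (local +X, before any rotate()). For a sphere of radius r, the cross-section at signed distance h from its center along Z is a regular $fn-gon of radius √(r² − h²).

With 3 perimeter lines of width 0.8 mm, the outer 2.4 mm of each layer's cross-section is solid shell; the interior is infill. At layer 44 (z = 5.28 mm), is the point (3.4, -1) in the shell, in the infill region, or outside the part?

At z = 5.28 mm: the r=8.5 cylinder contributes a regular 32-gon of circumradius 8.5; the r=7.5 sphere at (7, 15) slices to a regular 32-gon of circumradius 4.779 (√(r²−h²) with h=5.78 from center); the sphere at (1.5, 8) does not reach this height (|z−center|=4.780 > r=4.5); Subtracting the remaining from the first: starting from the r=8.5 cylinder, the r=7.5 sphere at (7, 15) misses the remaining region (no effect) — 1 connected region. Overall, the cross-section is a single solid region. The nearest boundary edge runs (8.34, -1.66)→(7.85, -3.25); distance from the point to it = 4.92 mm. The point is inside the cross-section and 4.92 mm from the nearest boundary — more than the 2.4 mm shell width (3 × 0.8), so it's in the infill interior.

infill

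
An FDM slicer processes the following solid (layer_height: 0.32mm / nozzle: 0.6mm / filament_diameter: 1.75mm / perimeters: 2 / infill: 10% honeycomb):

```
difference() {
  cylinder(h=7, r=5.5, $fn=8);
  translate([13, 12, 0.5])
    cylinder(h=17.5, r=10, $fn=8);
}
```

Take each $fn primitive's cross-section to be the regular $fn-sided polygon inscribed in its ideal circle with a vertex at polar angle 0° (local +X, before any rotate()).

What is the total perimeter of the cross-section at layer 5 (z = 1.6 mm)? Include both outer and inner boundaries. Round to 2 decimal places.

At z = 1.6 mm: the r=5.5 cylinder gives a regular 8-gon of circumradius 5.5 (constant along its height) (perimeter = 2·8·5.500·sin(180°/8) = 33.68 mm); the cylinder at (13, 12): section is a regular 8-gon, circumradius r=10 (perimeter = 2·8·10.000·sin(180°/8) = 61.23 mm); After the difference (first − rest): starting from the r=5.5 cylinder, the r=10 cylinder at (13, 12) misses the remaining region (no effect) — boundary = 33.68 mm. Overall, the cross-section is a single solid region. Total boundary length (outer) = 33.68 mm.

33.68 mm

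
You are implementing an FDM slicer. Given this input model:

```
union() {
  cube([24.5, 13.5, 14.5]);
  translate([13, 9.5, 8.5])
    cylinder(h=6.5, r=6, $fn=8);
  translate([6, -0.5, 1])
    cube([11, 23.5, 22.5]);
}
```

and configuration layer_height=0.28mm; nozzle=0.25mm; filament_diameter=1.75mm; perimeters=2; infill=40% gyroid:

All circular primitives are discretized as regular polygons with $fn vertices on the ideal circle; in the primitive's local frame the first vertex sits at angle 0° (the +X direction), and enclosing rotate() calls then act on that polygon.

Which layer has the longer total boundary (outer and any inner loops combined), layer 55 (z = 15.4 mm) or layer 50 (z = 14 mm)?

Layer 55 (z = 15.4): the cube is not intersected at this z (z outside [0, 14.5]); the cylinder at (13, 9.5) is not intersected at this z (z outside [8.5, 15]); the cube at (6, -0.5) (footprint 11×23.5) is included at this height (perimeter 69.00 mm); Combining (union): only the 11×23.5 cube at (6, -0.5) is present, so the union is just that shape — boundary = 69.00 mm. So its perimeter = 69.00 mm. Layer 50 (z = 14): the 24.5×13.5 cube contributes its full rectangle (perimeter 76.00 mm); the r=6 cylinder at (13, 9.5) gives a regular 8-gon of circumradius 6 (constant along its height) (perimeter = 2·8·6.000·sin(180°/8) = 36.74 mm); the 11×23.5 cube at (6, -0.5) contributes its full rectangle (perimeter 69.00 mm); Merging all regions: the regions partially overlap (shared area 250.24 mm²), so the edge portions inside another operand are dropped and the merged outline is re-measured after clipping — boundary = 95.84 mm. So its perimeter = 95.84 mm. Layer 50 is larger (95.84 vs 69.00 mm).

layer 50 (z = 14 mm)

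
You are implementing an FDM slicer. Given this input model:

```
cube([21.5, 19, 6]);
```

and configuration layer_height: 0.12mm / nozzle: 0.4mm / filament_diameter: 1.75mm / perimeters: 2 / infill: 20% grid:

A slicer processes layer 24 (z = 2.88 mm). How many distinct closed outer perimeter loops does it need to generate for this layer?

1

At z = 2.88 mm: the 21.5×19 cube contributes its full rectangle. The result has 1 disconnected region.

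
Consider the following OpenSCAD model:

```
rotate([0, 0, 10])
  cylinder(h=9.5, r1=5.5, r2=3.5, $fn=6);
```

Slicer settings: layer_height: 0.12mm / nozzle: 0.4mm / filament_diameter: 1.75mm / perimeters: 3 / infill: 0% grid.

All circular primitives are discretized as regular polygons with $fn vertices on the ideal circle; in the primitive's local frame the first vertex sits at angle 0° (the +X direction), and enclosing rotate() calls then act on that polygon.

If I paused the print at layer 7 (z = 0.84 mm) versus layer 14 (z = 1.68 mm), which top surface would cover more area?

Layer 7 (z = 0.84): the cone (r1=5.5→r2=3.5) has section circumradius 5.323 here — a regular 6-gon (area = (6/2)·5.323²·sin(360°/6) = 73.62 mm²); (whole slice rotated 10° about Z — lengths, areas and connectivity unchanged). So its area = 73.62 mm². Layer 14 (z = 1.68): the cone: at t=0.177 of its height the radius interpolates to r₁+(r₂−r₁)t = 5.146, giving a regular 6-gon of that circumradius (area = (6/2)·5.146²·sin(360°/6) = 68.81 mm²); (whole slice rotated 10° about Z — lengths, areas and connectivity unchanged). So its area = 68.81 mm². Layer 7 is larger (73.62 vs 68.81 mm²).

layer 7 (z = 0.84 mm)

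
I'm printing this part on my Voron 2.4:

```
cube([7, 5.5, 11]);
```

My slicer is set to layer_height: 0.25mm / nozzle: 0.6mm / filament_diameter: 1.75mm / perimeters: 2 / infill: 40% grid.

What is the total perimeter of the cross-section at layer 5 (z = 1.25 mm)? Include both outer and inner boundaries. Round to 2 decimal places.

25.00 mm

At z = 1.25 mm: the 7×5.5 cube contributes its full rectangle (perimeter 25.00 mm). Overall, the cross-section is a single solid region. Total boundary length (outer) = 25.00 mm.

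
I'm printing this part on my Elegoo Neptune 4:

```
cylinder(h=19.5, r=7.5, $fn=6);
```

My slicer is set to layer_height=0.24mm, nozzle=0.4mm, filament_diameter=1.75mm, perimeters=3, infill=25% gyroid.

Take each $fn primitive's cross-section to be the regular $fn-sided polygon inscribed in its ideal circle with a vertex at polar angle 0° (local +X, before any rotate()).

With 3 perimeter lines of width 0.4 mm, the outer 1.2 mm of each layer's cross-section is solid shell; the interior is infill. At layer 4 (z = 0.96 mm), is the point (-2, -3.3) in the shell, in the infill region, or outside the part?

infill

At z = 0.96 mm: the r=7.5 cylinder contributes a regular 6-gon of circumradius 7.5. Overall, the cross-section is a single solid region. The nearest boundary edge runs (-7.50, 0.00)→(-3.75, -6.50); distance from the point to it = 3.11 mm. The point is inside the cross-section and 3.11 mm from the nearest boundary — more than the 1.2 mm shell width (3 × 0.4), so it's in the infill interior.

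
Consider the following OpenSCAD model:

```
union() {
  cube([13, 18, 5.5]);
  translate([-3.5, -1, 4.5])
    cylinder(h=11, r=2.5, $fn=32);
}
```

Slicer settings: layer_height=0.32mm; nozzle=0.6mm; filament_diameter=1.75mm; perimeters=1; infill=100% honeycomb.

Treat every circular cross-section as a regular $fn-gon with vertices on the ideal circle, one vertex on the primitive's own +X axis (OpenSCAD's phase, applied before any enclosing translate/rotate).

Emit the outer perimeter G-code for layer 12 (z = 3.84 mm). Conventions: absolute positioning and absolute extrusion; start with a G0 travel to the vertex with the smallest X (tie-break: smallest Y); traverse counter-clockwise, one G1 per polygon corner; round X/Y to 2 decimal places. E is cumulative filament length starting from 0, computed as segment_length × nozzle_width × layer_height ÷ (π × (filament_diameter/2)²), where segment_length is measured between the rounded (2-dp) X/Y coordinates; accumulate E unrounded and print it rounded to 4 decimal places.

G0 X0.00 Y0.00 Z3.84
G1 X13.00 Y0.00 E1.0377
G1 X13.00 Y18.00 E2.4746
G1 X0.00 Y18.00 E3.5123
G1 X0.00 Y0.00 E4.9491

At z = 3.84 mm: the cube is present — its section is the full 13×18 rectangle; the cylinder at (-3.5, -1) is absent (z outside [4.5, 15.5]); Combining (union): only the 13×18 cube is present, so the union is just that shape — 1 connected region. The outline is a single polygon with 4 vertices. Extrusion per mm of travel: 0.6 × 0.32 / (π × 0.875²) = 0.079824. Accumulating E over each segment gives final E = 4.9491.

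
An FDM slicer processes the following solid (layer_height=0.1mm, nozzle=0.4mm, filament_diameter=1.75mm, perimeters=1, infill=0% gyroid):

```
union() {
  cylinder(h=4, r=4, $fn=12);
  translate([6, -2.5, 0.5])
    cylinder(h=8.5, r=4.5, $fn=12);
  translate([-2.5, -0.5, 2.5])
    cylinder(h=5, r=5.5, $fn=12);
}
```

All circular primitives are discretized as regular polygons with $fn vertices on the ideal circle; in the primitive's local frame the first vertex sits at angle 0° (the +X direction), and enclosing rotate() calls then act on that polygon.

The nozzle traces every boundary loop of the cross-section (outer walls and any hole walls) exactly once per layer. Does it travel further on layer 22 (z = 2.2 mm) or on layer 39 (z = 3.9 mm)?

Layer 22 (z = 2.2): the r=4 cylinder contributes a regular 12-gon of circumradius 4 (perimeter = 2·12·4.000·sin(180°/12) = 24.85 mm); the cylinder at (6, -2.5): section is a regular 12-gon, circumradius r=4.5 (perimeter = 2·12·4.500·sin(180°/12) = 27.95 mm); the cylinder at (-2.5, -0.5) is not intersected at this z (z outside [2.5, 7.5]); Combining (union): the regions partially overlap (shared area 6.36 mm²), so the edge portions inside another operand are dropped and the merged outline is re-measured after clipping — boundary = 41.50 mm. So its perimeter = 41.50 mm. Layer 39 (z = 3.9): the r=4 cylinder gives a regular 12-gon of circumradius 4 (constant along its height) (perimeter = 2·12·4.000·sin(180°/12) = 24.85 mm); the r=4.5 cylinder at (6, -2.5) gives a regular 12-gon of circumradius 4.5 (constant along its height) (perimeter = 2·12·4.500·sin(180°/12) = 27.95 mm); the r=5.5 cylinder at (-2.5, -0.5) contributes a regular 12-gon of circumradius 5.5 (perimeter = 2·12·5.500·sin(180°/12) = 34.16 mm); Merging all regions: the regions partially overlap (shared area 48.24 mm²), so the edge portions inside another operand are dropped and the merged outline is re-measured after clipping — boundary = 51.97 mm. So its perimeter = 51.97 mm. Layer 39 is larger (51.97 vs 41.50 mm).

layer 39 (z = 3.9 mm)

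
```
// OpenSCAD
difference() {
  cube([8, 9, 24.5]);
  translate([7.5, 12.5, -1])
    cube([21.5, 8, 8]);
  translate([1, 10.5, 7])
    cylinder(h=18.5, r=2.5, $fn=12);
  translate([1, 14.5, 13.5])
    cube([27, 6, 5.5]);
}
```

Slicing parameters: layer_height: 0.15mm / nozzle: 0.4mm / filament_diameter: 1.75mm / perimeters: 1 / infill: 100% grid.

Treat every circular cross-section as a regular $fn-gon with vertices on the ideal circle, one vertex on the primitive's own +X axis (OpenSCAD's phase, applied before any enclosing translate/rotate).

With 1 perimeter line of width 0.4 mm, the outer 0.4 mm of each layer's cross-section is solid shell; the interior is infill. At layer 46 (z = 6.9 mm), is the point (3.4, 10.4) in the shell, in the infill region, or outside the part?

At z = 6.9 mm: the cube (footprint 8×9) is included at this height; the 21.5×8 cube at (7.5, 12.5) contributes its full rectangle; the cylinder at (1, 10.5) is absent (z outside [7, 25.5]); the cube at (1, 14.5) does not reach this height (z outside [13.5, 19]); After the difference (first − rest): starting from the 8×9 cube, the 21.5×8 cube at (7.5, 12.5) misses the remaining region (no effect) — 1 connected region. Overall, the cross-section is a single solid region. The nearest boundary edge runs (0.00, 9.00)→(8.00, 9.00); distance from the point to it = 1.40 mm. The point is not inside any of the regions above, so it lies outside the cross-section (1.40 mm from the nearest boundary).

outside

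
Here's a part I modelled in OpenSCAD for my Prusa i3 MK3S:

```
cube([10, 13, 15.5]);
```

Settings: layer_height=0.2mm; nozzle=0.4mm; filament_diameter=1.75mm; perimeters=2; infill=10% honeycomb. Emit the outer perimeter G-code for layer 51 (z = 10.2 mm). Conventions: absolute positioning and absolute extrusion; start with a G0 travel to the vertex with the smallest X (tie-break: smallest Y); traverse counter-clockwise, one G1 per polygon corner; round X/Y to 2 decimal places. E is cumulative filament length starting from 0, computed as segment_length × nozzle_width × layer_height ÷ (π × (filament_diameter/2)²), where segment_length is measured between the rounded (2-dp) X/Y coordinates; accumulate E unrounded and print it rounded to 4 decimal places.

At z = 10.2 mm: the cube (footprint 10×13) is included at this height. The outline is a single polygon with 4 vertices. Extrusion per mm of travel: 0.4 × 0.2 / (π × 0.875²) = 0.033260. Accumulating E over each segment gives final E = 1.5300.

G0 X0.00 Y0.00 Z10.20
G1 X10.00 Y0.00 E0.3326
G1 X10.00 Y13.00 E0.7650
G1 X0.00 Y13.00 E1.0976
G1 X0.00 Y0.00 E1.5300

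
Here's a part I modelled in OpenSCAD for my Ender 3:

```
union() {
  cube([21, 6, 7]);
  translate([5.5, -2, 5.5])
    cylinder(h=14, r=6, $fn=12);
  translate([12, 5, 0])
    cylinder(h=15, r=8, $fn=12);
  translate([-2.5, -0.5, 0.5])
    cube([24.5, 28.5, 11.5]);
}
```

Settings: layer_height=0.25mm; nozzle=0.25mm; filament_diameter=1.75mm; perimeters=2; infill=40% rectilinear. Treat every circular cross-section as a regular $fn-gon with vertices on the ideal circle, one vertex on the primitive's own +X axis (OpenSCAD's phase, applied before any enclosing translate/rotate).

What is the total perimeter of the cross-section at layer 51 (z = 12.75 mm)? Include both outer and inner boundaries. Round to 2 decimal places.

At z = 12.75 mm: the cube is absent (z outside [0, 7]); the r=6 cylinder at (5.5, -2) contributes a regular 12-gon of circumradius 6 (perimeter = 2·12·6.000·sin(180°/12) = 37.27 mm); the cylinder at (12, 5): section is a regular 12-gon, circumradius r=8 (perimeter = 2·12·8.000·sin(180°/12) = 49.69 mm); the cube at (-2.5, -0.5) is not intersected at this z (z outside [0.5, 12]); Taking the union: the regions partially overlap (shared area 27.38 mm²), so the edge portions inside another operand are dropped and the merged outline is re-measured after clipping — boundary = 65.29 mm. Overall, the cross-section is a single solid region. Total boundary length (outer) = 65.29 mm.

65.29 mm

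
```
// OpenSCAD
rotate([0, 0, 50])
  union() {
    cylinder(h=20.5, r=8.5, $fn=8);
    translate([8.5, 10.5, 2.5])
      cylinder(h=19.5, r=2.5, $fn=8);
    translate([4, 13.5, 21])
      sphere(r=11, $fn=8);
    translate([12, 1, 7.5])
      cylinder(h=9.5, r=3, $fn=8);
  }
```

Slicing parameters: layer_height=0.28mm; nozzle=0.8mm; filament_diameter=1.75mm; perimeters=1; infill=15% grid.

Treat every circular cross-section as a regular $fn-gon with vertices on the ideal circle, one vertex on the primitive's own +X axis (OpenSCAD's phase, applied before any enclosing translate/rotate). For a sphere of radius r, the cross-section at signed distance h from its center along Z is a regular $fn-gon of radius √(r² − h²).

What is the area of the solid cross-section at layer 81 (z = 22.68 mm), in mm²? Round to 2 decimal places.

At z = 22.68 mm: the cylinder is not intersected at this z (z outside [0, 20.5]); the cylinder at (8.5, 10.5) is not intersected at this z (z outside [2.5, 22]); the sphere at (4, 13.5): section is a regular 8-gon, circumradius = √(r²−h²) = √(11²−1.68²) = 10.871 (area = (8/2)·10.871²·sin(360°/8) = 334.26 mm²); the cylinder at (12, 1) is absent (z outside [7.5, 17]); Taking the union: only the r=11 sphere at (4, 13.5) is present, so the union is just that shape — area = 334.26 mm²; (whole slice rotated 50° about Z — lengths, areas and connectivity unchanged). Overall, the cross-section is a single solid region. Net area = 334.26 mm².

334.26 mm²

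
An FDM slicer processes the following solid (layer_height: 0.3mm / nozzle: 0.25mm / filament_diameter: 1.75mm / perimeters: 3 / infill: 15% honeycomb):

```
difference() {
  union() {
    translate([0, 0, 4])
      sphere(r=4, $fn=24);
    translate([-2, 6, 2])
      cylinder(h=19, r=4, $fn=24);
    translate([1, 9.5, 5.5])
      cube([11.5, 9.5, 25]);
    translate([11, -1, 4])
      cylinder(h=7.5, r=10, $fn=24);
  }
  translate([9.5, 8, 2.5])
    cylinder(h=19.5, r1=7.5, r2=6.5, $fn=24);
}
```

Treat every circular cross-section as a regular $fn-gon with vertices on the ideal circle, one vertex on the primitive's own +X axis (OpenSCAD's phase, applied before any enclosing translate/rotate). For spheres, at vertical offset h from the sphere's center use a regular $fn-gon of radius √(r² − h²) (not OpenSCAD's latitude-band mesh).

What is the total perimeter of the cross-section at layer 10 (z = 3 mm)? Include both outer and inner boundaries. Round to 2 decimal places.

39.45 mm

At z = 3 mm: the sphere: section is a regular 24-gon, circumradius = √(r²−h²) = √(4²−1²) = 3.873 (perimeter = 2·24·3.873·sin(180°/24) = 24.27 mm); the r=4 cylinder at (-2, 6) contributes a regular 24-gon of circumradius 4 (perimeter = 2·24·4.000·sin(180°/24) = 25.06 mm); the cube at (1, 9.5) does not reach this height (z outside [5.5, 30.5]); the cylinder at (11, -1) is not intersected at this z (z outside [4, 11.5]); Combining (union): the regions partially overlap (shared area 4.72 mm²), so the edge portions inside another operand are dropped and the merged outline is re-measured after clipping — boundary = 39.45 mm; the cone at (9.5, 8) contributes a regular 24-gon of circumradius 7.474 (interpolated between r1=7.5 and r2=6.5 at t=0.026) (perimeter = 2·24·7.474·sin(180°/24) = 46.83 mm); After the difference (first − rest): starting from that combined region, the cone at (9.5, 8) misses the remaining region (no effect) — boundary = 39.45 mm. Overall, the cross-section is a single solid region. Total boundary length (outer) = 39.45 mm.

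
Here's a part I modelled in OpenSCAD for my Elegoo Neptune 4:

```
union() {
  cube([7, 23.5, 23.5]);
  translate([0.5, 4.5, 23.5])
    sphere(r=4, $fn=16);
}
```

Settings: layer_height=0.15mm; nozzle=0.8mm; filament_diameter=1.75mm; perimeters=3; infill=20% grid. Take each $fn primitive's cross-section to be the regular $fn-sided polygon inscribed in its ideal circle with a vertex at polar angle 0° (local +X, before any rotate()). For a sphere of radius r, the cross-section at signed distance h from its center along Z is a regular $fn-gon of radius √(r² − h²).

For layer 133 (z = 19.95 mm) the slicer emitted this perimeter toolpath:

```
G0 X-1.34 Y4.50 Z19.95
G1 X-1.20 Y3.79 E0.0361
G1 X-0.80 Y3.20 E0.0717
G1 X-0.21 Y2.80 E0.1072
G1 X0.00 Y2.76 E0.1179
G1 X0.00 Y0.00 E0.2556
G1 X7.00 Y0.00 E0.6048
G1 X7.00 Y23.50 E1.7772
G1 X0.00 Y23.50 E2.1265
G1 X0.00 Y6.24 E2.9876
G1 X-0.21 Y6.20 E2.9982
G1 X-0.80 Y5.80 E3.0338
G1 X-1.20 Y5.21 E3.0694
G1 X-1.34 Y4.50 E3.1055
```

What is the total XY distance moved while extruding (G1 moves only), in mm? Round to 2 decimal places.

Sum the Euclidean lengths of each G1 segment: total = 62.25 mm.

62.25 mm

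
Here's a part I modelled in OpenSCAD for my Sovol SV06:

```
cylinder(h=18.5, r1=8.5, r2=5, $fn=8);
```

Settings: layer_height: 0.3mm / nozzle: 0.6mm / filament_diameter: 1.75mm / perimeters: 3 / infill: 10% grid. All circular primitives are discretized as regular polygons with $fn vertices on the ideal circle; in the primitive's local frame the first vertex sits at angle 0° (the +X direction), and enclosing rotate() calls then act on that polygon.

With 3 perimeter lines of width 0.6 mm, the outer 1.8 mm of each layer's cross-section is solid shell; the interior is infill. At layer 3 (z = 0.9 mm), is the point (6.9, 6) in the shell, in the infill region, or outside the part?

At z = 0.9 mm: the cone: at t=0.049 of its height the radius interpolates to r₁+(r₂−r₁)t = 8.330, giving a regular 8-gon of that circumradius. Overall, the cross-section is a single solid region. The nearest boundary edge runs (8.33, 0.00)→(5.89, 5.89); distance from the point to it = 0.98 mm. The point is not inside any of the regions above, so it lies outside the cross-section (0.98 mm from the nearest boundary).

outside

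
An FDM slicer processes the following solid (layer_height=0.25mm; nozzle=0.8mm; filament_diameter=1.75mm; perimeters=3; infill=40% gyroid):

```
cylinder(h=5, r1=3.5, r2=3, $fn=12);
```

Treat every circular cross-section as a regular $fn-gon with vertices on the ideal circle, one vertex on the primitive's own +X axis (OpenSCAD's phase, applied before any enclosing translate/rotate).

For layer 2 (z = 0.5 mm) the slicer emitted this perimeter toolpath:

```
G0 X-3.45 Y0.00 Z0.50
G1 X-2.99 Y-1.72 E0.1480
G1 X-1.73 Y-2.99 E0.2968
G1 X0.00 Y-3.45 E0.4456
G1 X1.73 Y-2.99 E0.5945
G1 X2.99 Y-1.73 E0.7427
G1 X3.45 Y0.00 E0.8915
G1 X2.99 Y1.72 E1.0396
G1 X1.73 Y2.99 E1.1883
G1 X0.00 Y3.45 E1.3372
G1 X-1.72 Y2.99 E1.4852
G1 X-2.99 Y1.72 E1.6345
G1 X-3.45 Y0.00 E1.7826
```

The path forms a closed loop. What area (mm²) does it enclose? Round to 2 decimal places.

35.73 mm²

Apply the shoelace formula to the sequence of (X, Y) vertices; enclosed area = 35.73 mm².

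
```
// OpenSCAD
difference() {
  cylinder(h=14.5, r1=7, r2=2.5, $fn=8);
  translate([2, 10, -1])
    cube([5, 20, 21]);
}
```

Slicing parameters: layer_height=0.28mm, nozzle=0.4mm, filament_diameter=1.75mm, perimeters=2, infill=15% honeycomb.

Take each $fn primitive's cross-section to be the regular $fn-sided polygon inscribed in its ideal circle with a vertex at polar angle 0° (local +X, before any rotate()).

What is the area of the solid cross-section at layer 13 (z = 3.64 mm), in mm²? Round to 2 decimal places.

At z = 3.64 mm: the cone: at t=0.251 of its height the radius interpolates to r₁+(r₂−r₁)t = 5.870, giving a regular 8-gon of that circumradius (area = (8/2)·5.870²·sin(360°/8) = 97.47 mm²); the cube at (2, 10) (footprint 5×20) is included at this height (area 100.00 mm²); After the difference (first − rest): starting from the cone (97.47 mm²), the 5×20 cube at (2, 10) misses the remaining region (no effect) — area = 97.47 mm². Overall, the cross-section is a single solid region. Net area = 97.47 mm².

97.47 mm²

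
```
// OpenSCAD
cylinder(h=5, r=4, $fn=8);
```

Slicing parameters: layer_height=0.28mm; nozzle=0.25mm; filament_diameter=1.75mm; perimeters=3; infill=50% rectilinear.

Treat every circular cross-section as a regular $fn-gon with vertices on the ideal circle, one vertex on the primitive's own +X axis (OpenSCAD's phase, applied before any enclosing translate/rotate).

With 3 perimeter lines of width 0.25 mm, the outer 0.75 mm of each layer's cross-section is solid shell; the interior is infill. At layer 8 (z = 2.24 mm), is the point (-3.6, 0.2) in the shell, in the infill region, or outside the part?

At z = 2.24 mm: the r=4 cylinder contributes a regular 8-gon of circumradius 4. Overall, the cross-section is a single solid region. The nearest boundary edge runs (-2.83, 2.83)→(-4.00, 0.00); distance from the point to it = 0.29 mm. The point is inside the cross-section, 0.29 mm from the nearest boundary — within the 0.75 mm shell band (3 × 0.25).

shell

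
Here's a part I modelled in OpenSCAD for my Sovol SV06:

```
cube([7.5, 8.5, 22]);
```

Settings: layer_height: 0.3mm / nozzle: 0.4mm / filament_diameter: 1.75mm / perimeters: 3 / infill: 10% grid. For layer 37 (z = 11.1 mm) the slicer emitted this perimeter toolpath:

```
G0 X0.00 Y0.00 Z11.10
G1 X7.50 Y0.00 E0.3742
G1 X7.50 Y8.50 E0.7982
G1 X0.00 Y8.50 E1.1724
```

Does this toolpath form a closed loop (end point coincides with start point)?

no

Start point (G0): (0.00, 0.00). End point (last G1): the path does not return to the start — open.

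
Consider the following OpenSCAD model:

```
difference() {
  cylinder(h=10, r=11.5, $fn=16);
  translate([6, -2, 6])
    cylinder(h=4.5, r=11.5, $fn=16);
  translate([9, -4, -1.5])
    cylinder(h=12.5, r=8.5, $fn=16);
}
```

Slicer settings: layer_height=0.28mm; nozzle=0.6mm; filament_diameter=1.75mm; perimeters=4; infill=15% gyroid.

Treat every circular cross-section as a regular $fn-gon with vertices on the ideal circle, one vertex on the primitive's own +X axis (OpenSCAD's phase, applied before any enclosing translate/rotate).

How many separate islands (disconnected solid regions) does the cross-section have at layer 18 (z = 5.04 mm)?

At z = 5.04 mm: the cylinder: section is a regular 16-gon, circumradius r=11.5; the cylinder at (6, -2) is not intersected at this z (z outside [6, 10.5]); the cylinder at (9, -4): section is a regular 16-gon, circumradius r=8.5; After the difference (first − rest): starting from the r=11.5 cylinder, the r=8.5 cylinder at (9, -4) partially overlaps it — only the 117.08 mm² overlap (of its 221.19 mm²) is removed, clipping the outline — 1 connected region. Overall, the cross-section is a single solid region. Island count = 1.

1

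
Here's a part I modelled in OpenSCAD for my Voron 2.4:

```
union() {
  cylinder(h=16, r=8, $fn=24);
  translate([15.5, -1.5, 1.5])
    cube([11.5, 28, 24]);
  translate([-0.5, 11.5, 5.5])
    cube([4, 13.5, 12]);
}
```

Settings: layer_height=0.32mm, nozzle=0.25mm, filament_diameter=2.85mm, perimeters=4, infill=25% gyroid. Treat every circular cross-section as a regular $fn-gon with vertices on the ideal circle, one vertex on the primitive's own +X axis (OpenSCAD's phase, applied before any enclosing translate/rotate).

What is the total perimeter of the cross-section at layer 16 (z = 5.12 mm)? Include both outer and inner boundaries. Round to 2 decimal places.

129.12 mm

At z = 5.12 mm: the r=8 cylinder contributes a regular 24-gon of circumradius 8 (perimeter = 2·24·8.000·sin(180°/24) = 50.12 mm); the cube at (15.5, -1.5) is present — its section is the full 11.5×28 rectangle (perimeter 79.00 mm); the cube at (-0.5, 11.5) is not intersected at this z (z outside [5.5, 17.5]); Merging all regions: the 2 present regions are separate (no shared area or edge), so areas and boundary lengths simply add and each stays a separate island — boundary = 129.12 mm. Overall, the cross-section has 2 separate islands. Total boundary length (outer) = 129.12 mm.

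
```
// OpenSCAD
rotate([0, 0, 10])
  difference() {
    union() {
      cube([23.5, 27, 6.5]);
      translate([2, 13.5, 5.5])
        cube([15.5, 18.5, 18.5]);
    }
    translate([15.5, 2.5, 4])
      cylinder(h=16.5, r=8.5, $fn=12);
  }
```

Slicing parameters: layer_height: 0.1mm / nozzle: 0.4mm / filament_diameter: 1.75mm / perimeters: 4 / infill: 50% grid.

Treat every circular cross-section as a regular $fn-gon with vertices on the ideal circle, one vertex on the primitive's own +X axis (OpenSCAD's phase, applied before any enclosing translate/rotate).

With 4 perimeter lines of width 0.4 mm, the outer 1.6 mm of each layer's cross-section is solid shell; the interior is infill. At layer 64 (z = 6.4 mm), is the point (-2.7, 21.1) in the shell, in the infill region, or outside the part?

At z = 6.4 mm: the 23.5×27 cube contributes its full rectangle; the 15.5×18.5 cube at (2, 13.5) contributes its full rectangle; Taking the union: the regions partially overlap (shared area 209.25 mm²), so overlapping operands fuse into one piece — 1 connected region; the r=8.5 cylinder at (15.5, 2.5) contributes a regular 12-gon of circumradius 8.5; After the difference (first − rest): starting from that combined region, the r=8.5 cylinder at (15.5, 2.5) partially overlaps it — only the 148.27 mm² overlap (of its 216.75 mm²) is removed, clipping the outline — 2 connected regions; (rotated 10° about Z; rotation is an isometry so areas/perimeters/island counts are preserved). Overall, the cross-section has 2 separate islands. Undo the 10° rotation: the query point maps to (1.005, 21.248) in the un-rotated model frame. The nearest boundary edge runs (0.00, 0.00)→(0.00, 27.00); distance from the point to it = 1.00 mm. (Shell/infill is judged within the island containing the point — the largest one.) The point is inside the cross-section, 1.00 mm from the nearest boundary — within the 1.6 mm shell band (4 × 0.4).

shell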